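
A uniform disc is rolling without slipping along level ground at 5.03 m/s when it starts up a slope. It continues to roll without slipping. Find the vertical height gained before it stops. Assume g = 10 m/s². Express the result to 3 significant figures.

h ≈ 1.90 m

The moment of inertia is (1/2)MR², giving k ≡ I/(MR²) = 0.5.
Pure rolling means v = ωR; then KE = ½Mv² + ½I(v/R)² = ½(1+k)Mv² = (3/4)Mv².
All of this converts to potential energy at the highest point: (3/4)Mv₀² = Mgh.
Thus h = (1+k)v₀²/(2g) = 1.5 × 5.03² / (2 × 10) ≈ 1.90 m.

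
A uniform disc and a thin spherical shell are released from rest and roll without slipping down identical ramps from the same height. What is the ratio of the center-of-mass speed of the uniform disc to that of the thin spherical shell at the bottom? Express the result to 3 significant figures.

v_ratio ≈ 1.05

Each satisfies Mgh = ½(1+k)Mv² with k = I/(MR²), so v ∝ 1/√(1+k).
For the uniform disc k = 0.5; for the thin spherical shell k = 2/3.
v₁/v₂ = √((1+k₂)/(1+k₁)) = √(1.667/1.5) ≈ 1.05.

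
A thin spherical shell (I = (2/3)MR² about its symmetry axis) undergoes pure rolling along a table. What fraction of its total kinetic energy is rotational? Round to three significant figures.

For this body I = (2/3)MR², i.e. k = I/(MR²) = 2/3.
Since ω = v/R, the translational part is ½Mv² and the rotational part is ½I(v/R)² = ½kMv²; the total is ½(1+k)Mv².
The rotational fraction is therefore k/(1+k) = (2/3)/1.667 ≈ 0.400.

fraction ≈ 0.400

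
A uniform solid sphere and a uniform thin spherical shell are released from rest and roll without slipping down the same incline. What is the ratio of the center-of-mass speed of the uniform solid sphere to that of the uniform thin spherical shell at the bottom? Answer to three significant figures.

v_ratio ≈ 1.09

Each satisfies Mgh = ½(1+k)Mv² with k = I/(MR²), so v ∝ 1/√(1+k).
For the uniform solid sphere k = 0.4; for the uniform thin spherical shell k = 2/3.
v₁/v₂ = √((1+k₂)/(1+k₁)) = √(1.667/1.4) ≈ 1.09.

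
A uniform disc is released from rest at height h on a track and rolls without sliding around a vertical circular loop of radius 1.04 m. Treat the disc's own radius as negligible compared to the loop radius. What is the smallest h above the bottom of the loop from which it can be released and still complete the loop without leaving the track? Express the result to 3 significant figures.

h_min ≈ 2.86 m

Here I = (1/2)MR², so the shape factor k = I/(MR²) = 0.5.
At the top, contact is just lost when gravity alone supplies the centripetal force: Mg = Mv_top²/r, i.e. v_top² = gr.
With ω = v/R, the kinetic energy at speed v is ½(1+k)Mv² = (3/4)Mv².
Energy conservation from release (height h) to the top (height 2r): Mgh = Mg(2r) + (3/4)M·gr.
Thus h_min = 2r + (1+k)r/2 = r(2 + 1.5/2) = 1.04 × 2.75 ≈ 2.86 m.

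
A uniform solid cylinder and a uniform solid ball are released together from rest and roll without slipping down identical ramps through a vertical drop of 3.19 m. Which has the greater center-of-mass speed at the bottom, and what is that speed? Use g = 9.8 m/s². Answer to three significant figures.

For rolling without slipping, Mgh = ½(1+k)Mv² where k = I/(MR²), so v = √(2gh/(1+k)).
Uniform solid cylinder: k = 0.5, giving v = √(2×9.8×3.19/1.5) = 6.456 m/s.
Uniform solid ball: k = 0.4, giving v = √(2×9.8×3.19/1.4) = 6.683 m/s.
The smaller k wins: the uniform solid ball, at ≈ 6.68 m/s.

the uniform solid ball, at v ≈ 6.68 m/s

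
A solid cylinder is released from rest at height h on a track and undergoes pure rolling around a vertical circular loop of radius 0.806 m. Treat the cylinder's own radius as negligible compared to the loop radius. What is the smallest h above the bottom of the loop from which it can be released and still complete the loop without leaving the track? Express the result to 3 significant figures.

h_min ≈ 2.22 m

For this body I = (1/2)MR², i.e. k = I/(MR²) = 0.5.
At the top, contact is just lost when gravity alone supplies the centripetal force: Mg = Mv_top²/r, i.e. v_top² = gr.
With ω = v/R, the kinetic energy at speed v is ½(1+k)Mv² = (3/4)Mv².
Energy conservation from release (height h) to the top (height 2r): Mgh = Mg(2r) + (3/4)M·gr.
Thus h_min = 2r + (1+k)r/2 = r(2 + 1.5/2) = 0.806 × 2.75 ≈ 2.22 m.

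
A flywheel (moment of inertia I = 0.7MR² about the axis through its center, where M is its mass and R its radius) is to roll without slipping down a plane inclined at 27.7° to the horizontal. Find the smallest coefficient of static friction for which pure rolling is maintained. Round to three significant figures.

The moment of inertia is 0.7MR², giving k ≡ I/(MR²) = 0.7.
Along the incline Mg sinθ − f = Ma, and torque about the center fR = Iα = kMR²(a/R) gives f = kMa.
These give a = g sinθ/(1+k) and the required friction f = kMg sinθ/(1+k).
With N = Mg cosθ, the no-slip condition f ≤ μN gives μ_min = f/N = k tanθ/(1+k).
μ_min = 0.7 × tan27.7° / 1.7 ≈ 0.216.

μ_min ≈ 0.216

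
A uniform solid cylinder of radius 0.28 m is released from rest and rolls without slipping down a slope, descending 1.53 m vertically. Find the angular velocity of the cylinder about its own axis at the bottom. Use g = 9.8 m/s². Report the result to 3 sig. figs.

For this body I = (1/2)MR², i.e. k = I/(MR²) = 0.5.
Since it rolls without slipping, ω = v/R and KE = ½Mv² + ½Iω² = ½(1+k)Mv² = (3/4)Mv².
Energy conservation Mgh = ½(1+k)Mv² gives v = √(2gh/(1+k)) = √(2 × 9.8 × 1.53 / 1.5) = 4.471 m/s.
Then ω = v/R = 4.471 / 0.28 ≈ 16.0 rad/s.

ω ≈ 16.0 rad/s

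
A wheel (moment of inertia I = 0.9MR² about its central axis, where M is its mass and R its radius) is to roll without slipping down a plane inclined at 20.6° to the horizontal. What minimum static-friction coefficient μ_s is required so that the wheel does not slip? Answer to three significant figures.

μ_min ≈ 0.178

For this body I = 0.9MR², i.e. k = I/(MR²) = 0.9.
Along the incline Mg sinθ − f = Ma, and torque about the center fR = Iα = kMR²(a/R) gives f = kMa.
These give a = g sinθ/(1+k) and the required friction f = kMg sinθ/(1+k).
With N = Mg cosθ, the no-slip condition f ≤ μN gives μ_min = f/N = k tanθ/(1+k).
μ_min = 0.9 × tan20.6° / 1.9 ≈ 0.178.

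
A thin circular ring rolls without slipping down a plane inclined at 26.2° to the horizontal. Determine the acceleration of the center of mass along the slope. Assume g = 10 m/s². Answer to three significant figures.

The moment of inertia is MR², giving k ≡ I/(MR²) = 1.
Translational: Mg sinθ − f = Ma. Rotational about the CM: fR = Iα = kMRa, so f = kMa.
Eliminating f: Mg sinθ = (1+k)Ma, so a = g sinθ/(1+k) = 10 × sin26.2° / 2 ≈ 2.21 m/s².

a ≈ 2.21 m/s²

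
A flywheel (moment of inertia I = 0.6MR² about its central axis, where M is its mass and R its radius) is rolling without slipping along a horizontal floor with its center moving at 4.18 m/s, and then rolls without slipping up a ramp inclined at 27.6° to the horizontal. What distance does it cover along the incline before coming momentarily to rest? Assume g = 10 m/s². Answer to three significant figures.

d ≈ 3.02 m

For this body I = 0.6MR², i.e. k = I/(MR²) = 0.6.
The rolling condition ω = v/R makes the rotational term ½I(v/R)² = ½kMv², so KE_total = ½(1+k)Mv² = (4/5)Mv².
Setting this equal to Mgh gives the vertical rise h = (1+k)v₀²/(2g) = 1.6×4.18²/(2×10) = 1.398 m.
The distance along the slope is d = h/sinθ = 1.398/sin27.6° ≈ 3.02 m.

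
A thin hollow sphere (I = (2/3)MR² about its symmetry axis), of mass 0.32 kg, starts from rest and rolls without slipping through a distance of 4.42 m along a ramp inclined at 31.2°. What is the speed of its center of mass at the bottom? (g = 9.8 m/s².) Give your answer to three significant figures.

v ≈ 5.19 m/s

For this body I = (2/3)MR², i.e. k = I/(MR²) = 2/3.
The rolling condition ω = v/R makes the rotational term ½I(v/R)² = ½kMv², so KE_total = ½(1+k)Mv² = (5/6)Mv².
The vertical drop is h = L sinθ = 4.42 × sin31.2° = 2.29 m.
Setting Mgh = (5/6)Mv² gives v = √(2gh/(1+k)) = √(2·9.8·2.29/1.667) ≈ 5.19 m/s.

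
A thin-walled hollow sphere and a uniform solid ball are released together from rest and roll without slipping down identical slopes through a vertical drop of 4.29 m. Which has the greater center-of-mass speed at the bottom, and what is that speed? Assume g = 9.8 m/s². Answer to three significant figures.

the uniform solid ball, at v ≈ 7.75 m/s

For rolling without slipping, Mgh = ½(1+k)Mv² where k = I/(MR²), so v = √(2gh/(1+k)).
Thin-walled hollow sphere: k = 2/3, giving v = √(2×9.8×4.29/1.667) = 7.103 m/s.
Uniform solid ball: k = 0.4, giving v = √(2×9.8×4.29/1.4) = 7.75 m/s.
The smaller k wins: the uniform solid ball, at ≈ 7.75 m/s.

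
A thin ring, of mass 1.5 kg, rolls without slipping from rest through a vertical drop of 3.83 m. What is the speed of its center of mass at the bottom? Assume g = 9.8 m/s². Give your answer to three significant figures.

v ≈ 6.13 m/s

The moment of inertia is MR², giving k ≡ I/(MR²) = 1.
Pure rolling means v = ωR; then KE = ½Mv² + ½I(v/R)² = ½(1+k)Mv² = Mv².
Setting Mgh = Mv² gives v = √(2gh/(1+k)) = √(2·9.8·3.83/2) ≈ 6.13 m/s.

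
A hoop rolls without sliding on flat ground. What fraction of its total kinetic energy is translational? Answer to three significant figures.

With I = MR², the ratio k = I/(MR²) is 1.
With ω = v/R, KE_trans = ½Mv² and KE_rot = ½Iω² = ½kMv², so KE_total = ½(1+k)Mv².
The translational fraction is therefore 1/(1+k) = 1/2 ≈ 0.500.

fraction ≈ 0.500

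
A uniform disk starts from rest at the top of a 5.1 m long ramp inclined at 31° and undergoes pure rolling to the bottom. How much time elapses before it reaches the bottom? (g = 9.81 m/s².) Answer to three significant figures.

t ≈ 1.74 s

With I = (1/2)MR², the ratio k = I/(MR²) is 0.5.
Translational: Mg sinθ − f = Ma. Rotational about the CM: fR = Iα = kMRa, so f = kMa.
Hence a = g sinθ/(1+k) = 9.81×sin31°/1.5 = 3.368 m/s².
Starting from rest, L = ½at², so t = √(2L/a) = √(2×5.1/3.368) ≈ 1.74 s.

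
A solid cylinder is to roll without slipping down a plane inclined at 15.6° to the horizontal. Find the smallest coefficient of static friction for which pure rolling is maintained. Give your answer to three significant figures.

With I = (1/2)MR², the ratio k = I/(MR²) is 0.5.
Translational: Mg sinθ − f = Ma. Rotational about the CM: fR = Iα = kMRa, so f = kMa.
These give a = g sinθ/(1+k) and the required friction f = kMg sinθ/(1+k).
With N = Mg cosθ, the no-slip condition f ≤ μN gives μ_min = f/N = k tanθ/(1+k).
μ_min = 0.5 × tan15.6° / 1.5 ≈ 0.0931.

μ_min ≈ 0.0931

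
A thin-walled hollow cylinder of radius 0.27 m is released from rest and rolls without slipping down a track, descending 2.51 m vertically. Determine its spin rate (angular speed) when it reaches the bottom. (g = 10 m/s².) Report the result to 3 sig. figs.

Here I = MR², so the shape factor k = I/(MR²) = 1.
The rolling condition ω = v/R makes the rotational term ½I(v/R)² = ½kMv², so KE_total = ½(1+k)Mv² = Mv².
Energy conservation Mgh = ½(1+k)Mv² gives v = √(2gh/(1+k)) = √(2 × 10 × 2.51 / 2) = 5.01 m/s.
Then ω = v/R = 5.01 / 0.27 ≈ 18.6 rad/s.

ω ≈ 18.6 rad/s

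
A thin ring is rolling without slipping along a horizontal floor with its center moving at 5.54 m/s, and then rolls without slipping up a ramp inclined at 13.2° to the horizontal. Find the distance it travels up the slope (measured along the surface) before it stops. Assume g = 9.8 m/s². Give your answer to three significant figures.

d ≈ 13.7 m

With I = MR², the ratio k = I/(MR²) is 1.
The rolling condition ω = v/R makes the rotational term ½I(v/R)² = ½kMv², so KE_total = ½(1+k)Mv² = Mv².
Setting this equal to Mgh gives the vertical rise h = (1+k)v₀²/(2g) = 2×5.54²/(2×9.8) = 3.132 m.
Along the incline, d = h/sinθ = 3.132/sin13.2° ≈ 13.7 m.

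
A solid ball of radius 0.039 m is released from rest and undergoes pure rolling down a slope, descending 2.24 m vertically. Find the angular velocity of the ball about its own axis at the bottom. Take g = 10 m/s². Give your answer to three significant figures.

ω ≈ 145 rad/s

For this body I = (2/5)MR², i.e. k = I/(MR²) = 0.4.
Rolling without slipping gives ω = v/R, so the total kinetic energy is ½Mv² + ½Iω² = ½(1+k)Mv² = (7/10)Mv².
Energy conservation Mgh = ½(1+k)Mv² gives v = √(2gh/(1+k)) = √(2 × 10 × 2.24 / 1.4) = 5.657 m/s.
The angular speed follows from ω = v/R = 5.657/0.039 ≈ 145 rad/s.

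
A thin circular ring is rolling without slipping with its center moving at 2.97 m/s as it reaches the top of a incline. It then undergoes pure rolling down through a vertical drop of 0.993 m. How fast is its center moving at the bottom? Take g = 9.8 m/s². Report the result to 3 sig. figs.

For this body I = MR², i.e. k = I/(MR²) = 1.
Since it rolls without slipping, ω = v/R and KE = ½Mv² + ½Iω² = ½(1+k)Mv² = Mv².
Conserving energy between top and bottom: Mv² = Mv₀² + Mgh, hence v² = v₀² + 2gh/(1+k).
v = √(2.97² + 2×9.8×0.993/2) = √18.55 ≈ 4.31 m/s.

v ≈ 4.31 m/s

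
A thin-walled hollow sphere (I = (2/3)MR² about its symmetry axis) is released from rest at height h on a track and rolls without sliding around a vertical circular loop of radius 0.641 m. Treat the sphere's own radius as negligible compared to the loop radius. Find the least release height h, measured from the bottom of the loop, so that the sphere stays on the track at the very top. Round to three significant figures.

h_min ≈ 1.82 m

Here I = (2/3)MR², so the shape factor k = I/(MR²) = 2/3.
At the top, contact is just lost when gravity alone supplies the centripetal force: Mg = Mv_top²/r, i.e. v_top² = gr.
With ω = v/R, the kinetic energy at speed v is ½(1+k)Mv² = (5/6)Mv².
Energy conservation from release (height h) to the top (height 2r): Mgh = Mg(2r) + (5/6)M·gr.
Thus h_min = 2r + (1+k)r/2 = r(2 + 1.667/2) = 0.641 × 2.833 ≈ 1.82 m.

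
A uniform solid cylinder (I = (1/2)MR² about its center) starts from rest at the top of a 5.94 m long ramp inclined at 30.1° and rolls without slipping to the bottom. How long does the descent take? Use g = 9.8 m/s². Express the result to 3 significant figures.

t ≈ 1.90 s

The moment of inertia is (1/2)MR², giving k ≡ I/(MR²) = 0.5.
Newton's second law down the slope: Mg sinθ − f = Ma. The torque equation fR = Iα (with α = a/R) gives f = kMa.
Hence a = g sinθ/(1+k) = 9.8×sin30.1°/1.5 = 3.277 m/s².
With constant a from rest, t = √(2L/a) = √(2·5.94/3.277) ≈ 1.90 s.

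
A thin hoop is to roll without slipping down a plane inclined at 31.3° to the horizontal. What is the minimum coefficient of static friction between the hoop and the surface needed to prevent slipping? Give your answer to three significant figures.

The moment of inertia is MR², giving k ≡ I/(MR²) = 1.
Along the incline Mg sinθ − f = Ma, and torque about the center fR = Iα = kMR²(a/R) gives f = kMa.
These give a = g sinθ/(1+k) and the required friction f = kMg sinθ/(1+k).
With N = Mg cosθ, the no-slip condition f ≤ μN gives μ_min = f/N = k tanθ/(1+k).
μ_min = 1 × tan31.3° / 2 ≈ 0.304.

μ_min ≈ 0.304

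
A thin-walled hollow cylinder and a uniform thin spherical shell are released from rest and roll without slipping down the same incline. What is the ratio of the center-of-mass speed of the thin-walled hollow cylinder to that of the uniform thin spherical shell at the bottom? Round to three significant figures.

v_ratio ≈ 0.913

Each satisfies Mgh = ½(1+k)Mv² with k = I/(MR²), so v ∝ 1/√(1+k).
For the thin-walled hollow cylinder k = 1; for the uniform thin spherical shell k = 2/3.
v₁/v₂ = √((1+k₂)/(1+k₁)) = √(1.667/2) ≈ 0.913.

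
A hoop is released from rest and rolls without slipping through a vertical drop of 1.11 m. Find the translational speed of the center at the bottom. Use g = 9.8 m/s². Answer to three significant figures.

For this body I = MR², i.e. k = I/(MR²) = 1.
Pure rolling means v = ωR; then KE = ½Mv² + ½I(v/R)² = ½(1+k)Mv² = Mv².
Energy conservation: Mgh = Mv², so v = √(2gh/(1+k)) = √(2 × 9.8 × 1.11 / 2) ≈ 3.30 m/s.

v ≈ 3.30 m/s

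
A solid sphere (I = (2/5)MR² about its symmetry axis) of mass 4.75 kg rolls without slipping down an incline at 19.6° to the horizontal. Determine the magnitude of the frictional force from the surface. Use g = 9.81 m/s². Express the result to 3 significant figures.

For this body I = (2/5)MR², i.e. k = I/(MR²) = 0.4.
Along the incline Mg sinθ − f = Ma, and torque about the center fR = Iα = kMR²(a/R) gives f = kMa.
Combining, a = g sinθ/(1+k) and f = kMa = kMg sinθ/(1+k).
f = 0.4 × 4.75 × 9.81 × sin19.6° / 1.4 ≈ 4.47 N.

f ≈ 4.47 N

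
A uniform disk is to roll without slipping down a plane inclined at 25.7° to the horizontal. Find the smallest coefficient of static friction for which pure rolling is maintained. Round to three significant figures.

Here I = (1/2)MR², so the shape factor k = I/(MR²) = 0.5.
Translational: Mg sinθ − f = Ma. Rotational about the CM: fR = Iα = kMRa, so f = kMa.
These give a = g sinθ/(1+k) and the required friction f = kMg sinθ/(1+k).
With N = Mg cosθ, the no-slip condition f ≤ μN gives μ_min = f/N = k tanθ/(1+k).
μ_min = 0.5 × tan25.7° / 1.5 ≈ 0.160.

μ_min ≈ 0.160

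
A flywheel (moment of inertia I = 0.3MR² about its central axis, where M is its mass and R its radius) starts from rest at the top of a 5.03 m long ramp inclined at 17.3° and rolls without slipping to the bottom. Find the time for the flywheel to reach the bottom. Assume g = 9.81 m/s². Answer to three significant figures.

t ≈ 2.12 s

Here I = 0.3MR², so the shape factor k = I/(MR²) = 0.3.
Along the incline Mg sinθ − f = Ma, and torque about the center fR = Iα = kMR²(a/R) gives f = kMa.
Hence a = g sinθ/(1+k) = 9.81×sin17.3°/1.3 = 2.244 m/s².
With constant a from rest, t = √(2L/a) = √(2·5.03/2.244) ≈ 2.12 s.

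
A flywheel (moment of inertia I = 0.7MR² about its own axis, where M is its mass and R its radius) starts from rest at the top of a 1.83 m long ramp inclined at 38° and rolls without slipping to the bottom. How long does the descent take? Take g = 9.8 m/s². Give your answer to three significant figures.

t ≈ 1.02 s

With I = 0.7MR², the ratio k = I/(MR²) is 0.7.
Along the incline Mg sinθ − f = Ma, and torque about the center fR = Iα = kMR²(a/R) gives f = kMa.
Hence a = g sinθ/(1+k) = 9.8×sin38°/1.7 = 3.549 m/s².
Starting from rest, L = ½at², so t = √(2L/a) = √(2×1.83/3.549) ≈ 1.02 s.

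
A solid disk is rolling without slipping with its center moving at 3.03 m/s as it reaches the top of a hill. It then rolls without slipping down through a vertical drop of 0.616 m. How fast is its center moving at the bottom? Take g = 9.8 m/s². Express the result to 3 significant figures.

v ≈ 4.15 m/s

Here I = (1/2)MR², so the shape factor k = I/(MR²) = 0.5.
Pure rolling means v = ωR; then KE = ½Mv² + ½I(v/R)² = ½(1+k)Mv² = (3/4)Mv².
Conserving energy between top and bottom: (3/4)Mv² = (3/4)Mv₀² + Mgh, hence v² = v₀² + 2gh/(1+k).
v = √(3.03² + 2×9.8×0.616/1.5) = √17.23 ≈ 4.15 m/s.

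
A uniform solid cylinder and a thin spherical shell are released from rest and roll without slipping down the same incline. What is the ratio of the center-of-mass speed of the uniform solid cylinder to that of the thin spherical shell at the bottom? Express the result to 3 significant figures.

Each satisfies Mgh = ½(1+k)Mv² with k = I/(MR²), so v ∝ 1/√(1+k).
For the uniform solid cylinder k = 0.5; for the thin spherical shell k = 2/3.
v₁/v₂ = √((1+k₂)/(1+k₁)) = √(1.667/1.5) ≈ 1.05.

v_ratio ≈ 1.05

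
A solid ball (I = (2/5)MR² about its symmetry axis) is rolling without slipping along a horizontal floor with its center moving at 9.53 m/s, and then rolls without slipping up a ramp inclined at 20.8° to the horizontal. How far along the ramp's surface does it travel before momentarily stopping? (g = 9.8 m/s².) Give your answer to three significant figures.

With I = (2/5)MR², the ratio k = I/(MR²) is 0.4.
The rolling condition ω = v/R makes the rotational term ½I(v/R)² = ½kMv², so KE_total = ½(1+k)Mv² = (7/10)Mv².
Setting this equal to Mgh gives the vertical rise h = (1+k)v₀²/(2g) = 1.4×9.53²/(2×9.8) = 6.487 m.
Along the incline, d = h/sinθ = 6.487/sin20.8° ≈ 18.3 m.

d ≈ 18.3 m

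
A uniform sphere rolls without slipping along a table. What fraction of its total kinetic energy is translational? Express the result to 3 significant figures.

With I = (2/5)MR², the ratio k = I/(MR²) is 0.4.
Since ω = v/R, the translational part is ½Mv² and the rotational part is ½I(v/R)² = ½kMv²; the total is ½(1+k)Mv².
The translational fraction is therefore 1/(1+k) = 1/1.4 ≈ 0.714.

fraction ≈ 0.714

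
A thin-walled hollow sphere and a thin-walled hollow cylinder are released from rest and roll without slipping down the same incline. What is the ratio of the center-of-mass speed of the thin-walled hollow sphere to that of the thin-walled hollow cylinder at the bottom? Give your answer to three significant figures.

Each satisfies Mgh = ½(1+k)Mv² with k = I/(MR²), so v ∝ 1/√(1+k).
For the thin-walled hollow sphere k = 2/3; for the thin-walled hollow cylinder k = 1.
v₁/v₂ = √((1+k₂)/(1+k₁)) = √(2/1.667) ≈ 1.10.

v_ratio ≈ 1.10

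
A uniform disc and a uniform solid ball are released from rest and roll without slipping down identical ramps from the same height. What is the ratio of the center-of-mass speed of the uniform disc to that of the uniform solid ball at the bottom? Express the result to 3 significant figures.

v_ratio ≈ 0.966

Each satisfies Mgh = ½(1+k)Mv² with k = I/(MR²), so v ∝ 1/√(1+k).
For the uniform disc k = 0.5; for the uniform solid ball k = 0.4.
v₁/v₂ = √((1+k₂)/(1+k₁)) = √(1.4/1.5) ≈ 0.966.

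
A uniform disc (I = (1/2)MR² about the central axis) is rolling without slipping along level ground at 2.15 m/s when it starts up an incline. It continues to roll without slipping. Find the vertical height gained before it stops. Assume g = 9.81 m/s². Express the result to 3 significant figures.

h ≈ 0.353 m

With I = (1/2)MR², the ratio k = I/(MR²) is 0.5.
Since it rolls without slipping, ω = v/R and KE = ½Mv² + ½Iω² = ½(1+k)Mv² = (3/4)Mv².
At the top the kinetic energy is zero, so (3/4)Mv₀² = Mgh.
Thus h = (1+k)v₀²/(2g) = 1.5 × 2.15² / (2 × 9.81) ≈ 0.353 m.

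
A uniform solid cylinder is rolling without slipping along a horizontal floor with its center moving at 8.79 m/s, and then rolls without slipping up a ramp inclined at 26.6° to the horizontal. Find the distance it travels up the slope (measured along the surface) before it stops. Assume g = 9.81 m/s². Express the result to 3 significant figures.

d ≈ 13.2 m

The moment of inertia is (1/2)MR², giving k ≡ I/(MR²) = 0.5.
The rolling condition ω = v/R makes the rotational term ½I(v/R)² = ½kMv², so KE_total = ½(1+k)Mv² = (3/4)Mv².
Setting this equal to Mgh gives the vertical rise h = (1+k)v₀²/(2g) = 1.5×8.79²/(2×9.81) = 5.907 m.
Along the incline, d = h/sinθ = 5.907/sin26.6° ≈ 13.2 m.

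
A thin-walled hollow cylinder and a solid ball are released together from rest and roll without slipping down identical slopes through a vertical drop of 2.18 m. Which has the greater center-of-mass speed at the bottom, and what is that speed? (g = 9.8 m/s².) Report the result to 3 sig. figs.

the solid ball, at v ≈ 5.52 m/s

For rolling without slipping, Mgh = ½(1+k)Mv² where k = I/(MR²), so v = √(2gh/(1+k)).
Thin-walled hollow cylinder: k = 1, giving v = √(2×9.8×2.18/2) = 4.622 m/s.
Solid ball: k = 0.4, giving v = √(2×9.8×2.18/1.4) = 5.524 m/s.
The smaller k wins: the solid ball, at ≈ 5.52 m/s.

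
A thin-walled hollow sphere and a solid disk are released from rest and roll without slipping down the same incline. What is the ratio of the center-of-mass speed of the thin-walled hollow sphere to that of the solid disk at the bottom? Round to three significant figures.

Each satisfies Mgh = ½(1+k)Mv² with k = I/(MR²), so v ∝ 1/√(1+k).
For the thin-walled hollow sphere k = 2/3; for the solid disk k = 0.5.
v₁/v₂ = √((1+k₂)/(1+k₁)) = √(1.5/1.667) ≈ 0.949.

v_ratio ≈ 0.949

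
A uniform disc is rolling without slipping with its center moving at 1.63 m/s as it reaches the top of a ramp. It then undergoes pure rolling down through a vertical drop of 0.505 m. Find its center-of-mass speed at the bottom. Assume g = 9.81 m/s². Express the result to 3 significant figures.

v ≈ 3.04 m/s

For this body I = (1/2)MR², i.e. k = I/(MR²) = 0.5.
Rolling without slipping gives ω = v/R, so the total kinetic energy is ½Mv² + ½Iω² = ½(1+k)Mv² = (3/4)Mv².
Conserving energy between top and bottom: (3/4)Mv² = (3/4)Mv₀² + Mgh, hence v² = v₀² + 2gh/(1+k).
v = √(1.63² + 2×9.81×0.505/1.5) = √9.262 ≈ 3.04 m/s.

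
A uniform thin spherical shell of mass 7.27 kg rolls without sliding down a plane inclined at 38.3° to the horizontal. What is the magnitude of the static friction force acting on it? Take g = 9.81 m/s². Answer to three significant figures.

Here I = (2/3)MR², so the shape factor k = I/(MR²) = 2/3.
Newton's second law down the slope: Mg sinθ − f = Ma. The torque equation fR = Iα (with α = a/R) gives f = kMa.
Combining, a = g sinθ/(1+k) and f = kMa = kMg sinθ/(1+k).
f = (2/3) × 7.27 × 9.81 × sin38.3° / 1.667 ≈ 17.7 N.

f ≈ 17.7 N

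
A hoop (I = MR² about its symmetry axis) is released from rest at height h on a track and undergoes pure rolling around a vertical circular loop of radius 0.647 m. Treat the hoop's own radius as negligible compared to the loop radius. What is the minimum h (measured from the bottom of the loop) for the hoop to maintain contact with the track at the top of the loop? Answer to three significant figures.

h_min ≈ 1.94 m

For this body I = MR², i.e. k = I/(MR²) = 1.
At the top, contact is just lost when gravity alone supplies the centripetal force: Mg = Mv_top²/r, i.e. v_top² = gr.
With ω = v/R, the kinetic energy at speed v is ½(1+k)Mv² = Mv².
Energy conservation from release (height h) to the top (height 2r): Mgh = Mg(2r) + M·gr.
Thus h_min = 2r + (1+k)r/2 = r(2 + 2/2) = 0.647 × 3 ≈ 1.94 m.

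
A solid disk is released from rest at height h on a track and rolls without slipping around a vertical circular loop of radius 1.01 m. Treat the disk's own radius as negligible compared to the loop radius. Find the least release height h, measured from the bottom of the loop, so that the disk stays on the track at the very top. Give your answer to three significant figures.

h_min ≈ 2.78 m

With I = (1/2)MR², the ratio k = I/(MR²) is 0.5.
At the top of the loop, the minimum-contact condition is Mg = Mv_top²/r, so v_top² = gr.
With ω = v/R, the kinetic energy at speed v is ½(1+k)Mv² = (3/4)Mv².
Energy conservation from release (height h) to the top (height 2r): Mgh = Mg(2r) + (3/4)M·gr.
Thus h_min = 2r + (1+k)r/2 = r(2 + 1.5/2) = 1.01 × 2.75 ≈ 2.78 m.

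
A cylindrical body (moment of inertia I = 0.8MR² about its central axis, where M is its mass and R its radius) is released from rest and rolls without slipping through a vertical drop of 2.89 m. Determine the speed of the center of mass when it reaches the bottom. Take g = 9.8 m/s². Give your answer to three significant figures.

v ≈ 5.61 m/s

For this body I = 0.8MR², i.e. k = I/(MR²) = 0.8.
Pure rolling means v = ωR; then KE = ½Mv² + ½I(v/R)² = ½(1+k)Mv² = (9/10)Mv².
Setting Mgh = (9/10)Mv² gives v = √(2gh/(1+k)) = √(2·9.8·2.89/1.8) ≈ 5.61 m/s.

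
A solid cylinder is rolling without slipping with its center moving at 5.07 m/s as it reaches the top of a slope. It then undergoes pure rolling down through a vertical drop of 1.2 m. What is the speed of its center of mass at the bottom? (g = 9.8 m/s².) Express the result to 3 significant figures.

v ≈ 6.43 m/s

For this body I = (1/2)MR², i.e. k = I/(MR²) = 0.5.
Since it rolls without slipping, ω = v/R and KE = ½Mv² + ½Iω² = ½(1+k)Mv² = (3/4)Mv².
Conserving energy between top and bottom: (3/4)Mv² = (3/4)Mv₀² + Mgh, hence v² = v₀² + 2gh/(1+k).
v = √(5.07² + 2×9.8×1.2/1.5) = √41.38 ≈ 6.43 m/s.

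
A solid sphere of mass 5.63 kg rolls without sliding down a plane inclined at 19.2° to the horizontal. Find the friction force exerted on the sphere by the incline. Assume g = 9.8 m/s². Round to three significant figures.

f ≈ 5.18 N

With I = (2/5)MR², the ratio k = I/(MR²) is 0.4.
Translational: Mg sinθ − f = Ma. Rotational about the CM: fR = Iα = kMRa, so f = kMa.
Combining, a = g sinθ/(1+k) and f = kMa = kMg sinθ/(1+k).
f = 0.4 × 5.63 × 9.8 × sin19.2° / 1.4 ≈ 5.18 N.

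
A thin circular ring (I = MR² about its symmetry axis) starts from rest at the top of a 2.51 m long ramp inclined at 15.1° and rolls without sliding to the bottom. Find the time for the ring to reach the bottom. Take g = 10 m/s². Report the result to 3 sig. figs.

t ≈ 1.96 s

Here I = MR², so the shape factor k = I/(MR²) = 1.
Translational: Mg sinθ − f = Ma. Rotational about the CM: fR = Iα = kMRa, so f = kMa.
Hence a = g sinθ/(1+k) = 10×sin15.1°/2 = 1.303 m/s².
Starting from rest, L = ½at², so t = √(2L/a) = √(2×2.51/1.303) ≈ 1.96 s.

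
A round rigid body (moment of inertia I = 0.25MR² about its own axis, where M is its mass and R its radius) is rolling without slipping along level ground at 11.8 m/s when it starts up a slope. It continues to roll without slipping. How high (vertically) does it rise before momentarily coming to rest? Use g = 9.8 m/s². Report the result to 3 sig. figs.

h ≈ 8.88 m

Here I = 0.25MR², so the shape factor k = I/(MR²) = 0.25.
The rolling condition ω = v/R makes the rotational term ½I(v/R)² = ½kMv², so KE_total = ½(1+k)Mv² = (5/8)Mv².
At the top the kinetic energy is zero, so (5/8)Mv₀² = Mgh.
Thus h = (1+k)v₀²/(2g) = 1.25 × 11.8² / (2 × 9.8) ≈ 8.88 m.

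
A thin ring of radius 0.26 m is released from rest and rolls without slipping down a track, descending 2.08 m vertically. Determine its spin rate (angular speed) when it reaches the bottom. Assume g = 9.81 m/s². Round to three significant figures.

The moment of inertia is MR², giving k ≡ I/(MR²) = 1.
Pure rolling means v = ωR; then KE = ½Mv² + ½I(v/R)² = ½(1+k)Mv² = Mv².
Energy conservation Mgh = ½(1+k)Mv² gives v = √(2gh/(1+k)) = √(2 × 9.81 × 2.08 / 2) = 4.517 m/s.
The angular speed follows from ω = v/R = 4.517/0.26 ≈ 17.4 rad/s.

ω ≈ 17.4 rad/s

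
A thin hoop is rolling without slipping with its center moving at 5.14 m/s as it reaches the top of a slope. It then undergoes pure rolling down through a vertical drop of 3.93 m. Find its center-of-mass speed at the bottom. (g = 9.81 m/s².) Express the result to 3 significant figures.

With I = MR², the ratio k = I/(MR²) is 1.
Pure rolling means v = ωR; then KE = ½Mv² + ½I(v/R)² = ½(1+k)Mv² = Mv².
Conserving energy between top and bottom: Mv² = Mv₀² + Mgh, hence v² = v₀² + 2gh/(1+k).
v = √(5.14² + 2×9.81×3.93/2) = √64.97 ≈ 8.06 m/s.

v ≈ 8.06 m/s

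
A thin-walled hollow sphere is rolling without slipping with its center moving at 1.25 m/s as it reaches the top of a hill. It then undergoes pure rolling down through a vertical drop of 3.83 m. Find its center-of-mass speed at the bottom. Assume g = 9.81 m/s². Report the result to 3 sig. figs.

Here I = (2/3)MR², so the shape factor k = I/(MR²) = 2/3.
Rolling without slipping gives ω = v/R, so the total kinetic energy is ½Mv² + ½Iω² = ½(1+k)Mv² = (5/6)Mv².
Conserving energy between top and bottom: (5/6)Mv² = (5/6)Mv₀² + Mgh, hence v² = v₀² + 2gh/(1+k).
v = √(1.25² + 2×9.81×3.83/1.667) = √46.65 ≈ 6.83 m/s.

v ≈ 6.83 m/s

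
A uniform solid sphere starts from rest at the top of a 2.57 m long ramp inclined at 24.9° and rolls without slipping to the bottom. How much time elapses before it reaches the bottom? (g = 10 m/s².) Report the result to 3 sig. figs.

With I = (2/5)MR², the ratio k = I/(MR²) is 0.4.
Along the incline Mg sinθ − f = Ma, and torque about the center fR = Iα = kMR²(a/R) gives f = kMa.
Hence a = g sinθ/(1+k) = 10×sin24.9°/1.4 = 3.007 m/s².
Starting from rest, L = ½at², so t = √(2L/a) = √(2×2.57/3.007) ≈ 1.31 s.

t ≈ 1.31 s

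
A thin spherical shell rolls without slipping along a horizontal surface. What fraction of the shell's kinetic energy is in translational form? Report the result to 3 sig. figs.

Here I = (2/3)MR², so the shape factor k = I/(MR²) = 2/3.
Since ω = v/R, the translational part is ½Mv² and the rotational part is ½I(v/R)² = ½kMv²; the total is ½(1+k)Mv².
The translational fraction is therefore 1/(1+k) = 1/1.667 ≈ 0.600.

fraction ≈ 0.600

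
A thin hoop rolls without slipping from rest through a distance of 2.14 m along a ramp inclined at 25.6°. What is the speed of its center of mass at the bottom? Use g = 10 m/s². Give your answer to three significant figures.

v ≈ 3.04 m/s

For this body I = MR², i.e. k = I/(MR²) = 1.
Rolling without slipping gives ω = v/R, so the total kinetic energy is ½Mv² + ½Iω² = ½(1+k)Mv² = Mv².
The vertical drop is h = L sinθ = 2.14 × sin25.6° = 0.9247 m.
Energy conservation: Mgh = Mv², so v = √(2gh/(1+k)) = √(2 × 10 × 0.9247 / 2) ≈ 3.04 m/s.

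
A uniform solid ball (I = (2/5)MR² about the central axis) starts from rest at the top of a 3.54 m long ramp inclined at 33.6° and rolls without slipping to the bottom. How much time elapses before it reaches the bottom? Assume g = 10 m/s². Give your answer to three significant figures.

t ≈ 1.34 s

The moment of inertia is (2/5)MR², giving k ≡ I/(MR²) = 0.4.
Translational: Mg sinθ − f = Ma. Rotational about the CM: fR = Iα = kMRa, so f = kMa.
Hence a = g sinθ/(1+k) = 10×sin33.6°/1.4 = 3.953 m/s².
With constant a from rest, t = √(2L/a) = √(2·3.54/3.953) ≈ 1.34 s.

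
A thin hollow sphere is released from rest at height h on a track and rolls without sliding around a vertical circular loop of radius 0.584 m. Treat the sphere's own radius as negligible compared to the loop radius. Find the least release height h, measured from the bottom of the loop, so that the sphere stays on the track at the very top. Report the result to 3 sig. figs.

h_min ≈ 1.65 m

The moment of inertia is (2/3)MR², giving k ≡ I/(MR²) = 2/3.
At the top of the loop, the minimum-contact condition is Mg = Mv_top²/r, so v_top² = gr.
With ω = v/R, the kinetic energy at speed v is ½(1+k)Mv² = (5/6)Mv².
Energy conservation from release (height h) to the top (height 2r): Mgh = Mg(2r) + (5/6)M·gr.
Thus h_min = 2r + (1+k)r/2 = r(2 + 1.667/2) = 0.584 × 2.833 ≈ 1.65 m.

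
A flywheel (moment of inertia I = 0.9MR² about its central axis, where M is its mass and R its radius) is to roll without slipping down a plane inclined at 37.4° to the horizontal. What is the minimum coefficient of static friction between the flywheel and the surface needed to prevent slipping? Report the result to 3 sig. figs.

Here I = 0.9MR², so the shape factor k = I/(MR²) = 0.9.
Newton's second law down the slope: Mg sinθ − f = Ma. The torque equation fR = Iα (with α = a/R) gives f = kMa.
These give a = g sinθ/(1+k) and the required friction f = kMg sinθ/(1+k).
With N = Mg cosθ, the no-slip condition f ≤ μN gives μ_min = f/N = k tanθ/(1+k).
μ_min = 0.9 × tan37.4° / 1.9 ≈ 0.362.

μ_min ≈ 0.362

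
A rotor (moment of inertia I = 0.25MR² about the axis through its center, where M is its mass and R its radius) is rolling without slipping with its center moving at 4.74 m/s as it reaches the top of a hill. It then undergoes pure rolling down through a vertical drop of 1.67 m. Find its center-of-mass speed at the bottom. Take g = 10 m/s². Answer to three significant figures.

v ≈ 7.01 m/s

For this body I = 0.25MR², i.e. k = I/(MR²) = 0.25.
Rolling without slipping gives ω = v/R, so the total kinetic energy is ½Mv² + ½Iω² = ½(1+k)Mv² = (5/8)Mv².
Energy conservation: (5/8)Mv₀² + Mgh = (5/8)Mv², so v² = v₀² + 2gh/(1+k).
v = √(4.74² + 2×10×1.67/1.25) = √49.19 ≈ 7.01 m/s.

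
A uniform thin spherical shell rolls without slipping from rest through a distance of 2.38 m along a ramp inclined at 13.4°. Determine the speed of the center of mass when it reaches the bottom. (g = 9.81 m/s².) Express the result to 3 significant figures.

v ≈ 2.55 m/s

Here I = (2/3)MR², so the shape factor k = I/(MR²) = 2/3.
Rolling without slipping gives ω = v/R, so the total kinetic energy is ½Mv² + ½Iω² = ½(1+k)Mv² = (5/6)Mv².
The vertical drop is h = L sinθ = 2.38 × sin13.4° = 0.5516 m.
Energy conservation: Mgh = (5/6)Mv², so v = √(2gh/(1+k)) = √(2 × 9.81 × 0.5516 / 1.667) ≈ 2.55 m/s.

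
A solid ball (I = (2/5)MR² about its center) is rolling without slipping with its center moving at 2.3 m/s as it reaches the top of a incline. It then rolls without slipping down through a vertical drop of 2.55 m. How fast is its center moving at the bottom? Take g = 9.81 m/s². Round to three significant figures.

With I = (2/5)MR², the ratio k = I/(MR²) is 0.4.
Rolling without slipping gives ω = v/R, so the total kinetic energy is ½Mv² + ½Iω² = ½(1+k)Mv² = (7/10)Mv².
Conserving energy between top and bottom: (7/10)Mv² = (7/10)Mv₀² + Mgh, hence v² = v₀² + 2gh/(1+k).
v = √(2.3² + 2×9.81×2.55/1.4) = √41.03 ≈ 6.41 m/s.

v ≈ 6.41 m/s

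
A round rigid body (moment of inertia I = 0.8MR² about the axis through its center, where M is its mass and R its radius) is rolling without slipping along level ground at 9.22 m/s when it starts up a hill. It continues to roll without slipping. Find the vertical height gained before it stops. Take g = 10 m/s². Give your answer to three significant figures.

Here I = 0.8MR², so the shape factor k = I/(MR²) = 0.8.
Pure rolling means v = ωR; then KE = ½Mv² + ½I(v/R)² = ½(1+k)Mv² = (9/10)Mv².
At the top the kinetic energy is zero, so (9/10)Mv₀² = Mgh.
Thus h = (1+k)v₀²/(2g) = 1.8 × 9.22² / (2 × 10) ≈ 7.65 m.

h ≈ 7.65 m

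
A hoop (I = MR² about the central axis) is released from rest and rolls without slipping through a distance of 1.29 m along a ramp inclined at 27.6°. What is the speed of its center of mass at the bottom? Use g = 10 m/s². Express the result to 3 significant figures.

v ≈ 2.44 m/s

Here I = MR², so the shape factor k = I/(MR²) = 1.
The rolling condition ω = v/R makes the rotational term ½I(v/R)² = ½kMv², so KE_total = ½(1+k)Mv² = Mv².
The vertical drop is h = L sinθ = 1.29 × sin27.6° = 0.5977 m.
Energy conservation: Mgh = Mv², so v = √(2gh/(1+k)) = √(2 × 10 × 0.5977 / 2) ≈ 2.44 m/s.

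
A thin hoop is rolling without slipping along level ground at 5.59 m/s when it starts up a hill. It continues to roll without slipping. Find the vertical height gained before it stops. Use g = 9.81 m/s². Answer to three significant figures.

h ≈ 3.19 m

Here I = MR², so the shape factor k = I/(MR²) = 1.
The rolling condition ω = v/R makes the rotational term ½I(v/R)² = ½kMv², so KE_total = ½(1+k)Mv² = Mv².
All of this converts to potential energy at the highest point: Mv₀² = Mgh.
Thus h = (1+k)v₀²/(2g) = 2 × 5.59² / (2 × 9.81) ≈ 3.19 m.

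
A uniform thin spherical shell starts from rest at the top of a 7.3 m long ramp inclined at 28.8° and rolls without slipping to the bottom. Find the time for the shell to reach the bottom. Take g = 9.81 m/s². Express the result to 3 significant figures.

t ≈ 2.27 s

The moment of inertia is (2/3)MR², giving k ≡ I/(MR²) = 2/3.
Translational: Mg sinθ − f = Ma. Rotational about the CM: fR = Iα = kMRa, so f = kMa.
Hence a = g sinθ/(1+k) = 9.81×sin28.8°/1.667 = 2.836 m/s².
Starting from rest, L = ½at², so t = √(2L/a) = √(2×7.3/2.836) ≈ 2.27 s.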